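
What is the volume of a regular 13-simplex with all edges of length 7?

For a regular n-simplex with edge a, V = (a^n / n!)·√((n+1)/2^n). With a=7, n=13: V ≈ 0.643225.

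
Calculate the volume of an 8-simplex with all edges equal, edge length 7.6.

Volume = 7.6^8 · √(9/2^8) / 8! ≈ 51.7594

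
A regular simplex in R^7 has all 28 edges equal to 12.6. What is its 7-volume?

For a regular n-simplex with edge a, V = (a^n / n!)·√((n+1)/2^n). With a=12.6, n=7: V ≈ 2500.94.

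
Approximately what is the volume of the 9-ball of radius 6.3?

V_9(6.3) = π^(9/2) · (6.3)^9 / Γ(9/2 + 1) ≈ 5.15683e+07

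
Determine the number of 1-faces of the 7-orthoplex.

Each 1-face is the convex hull of 2 vertices, one chosen as ±e_i from each of 2 distinct axes: 2^2·C(7,2) = 84.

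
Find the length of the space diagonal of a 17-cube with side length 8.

d = √(8² + 8² + ... + 8²) [17 terms] = √(17·8²) = 8√17 ≈ 32.9848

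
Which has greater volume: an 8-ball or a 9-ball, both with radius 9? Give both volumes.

V_8(9) ≈ 1.74714e+08. V_9(9) ≈ 1.27791e+09. The 9-ball is larger.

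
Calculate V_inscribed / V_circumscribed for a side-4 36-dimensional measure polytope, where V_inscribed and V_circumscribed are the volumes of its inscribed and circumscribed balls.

V_in/V_out = n^(-n/2) = 36^(-36/2) ≈ 9.69516e-29.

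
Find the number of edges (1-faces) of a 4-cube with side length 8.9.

An n-cube has C(n,k)·2^(n-k) k-faces. Here C(4,1)·2^3 = 4·8 = 32.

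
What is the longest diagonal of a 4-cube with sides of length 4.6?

||(4.6,4.6,...,4.6)|| = √(4)·4.6 = 9.2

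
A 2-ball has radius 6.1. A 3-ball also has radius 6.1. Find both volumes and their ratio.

V_2(6.1) ≈ 116.899. V_3(6.1) ≈ 950.776. Ratio V_2/V_3 ≈ 0.123.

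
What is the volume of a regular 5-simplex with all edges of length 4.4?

For a regular n-simplex with edge a, V = (a^n / n!)·√((n+1)/2^n). With a=4.4, n=5: V ≈ 5.9509.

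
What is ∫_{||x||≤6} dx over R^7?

V = 1492992·π^3/35 ≈ 1.32263e+06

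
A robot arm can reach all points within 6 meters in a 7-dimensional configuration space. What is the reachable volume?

V_7(6) = π^(7/2) · (6)^7 / Γ(7/2 + 1) = 1492992·π^3/35 ≈ 1.32263e+06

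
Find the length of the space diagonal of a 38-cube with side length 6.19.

||(6.19,6.19,...,6.19)|| = √(38)·6.19 ≈ 38.1577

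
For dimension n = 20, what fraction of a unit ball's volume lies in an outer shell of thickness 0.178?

1 - (1-0.178)^20 ≈ 0.980165 ≈ 98.02%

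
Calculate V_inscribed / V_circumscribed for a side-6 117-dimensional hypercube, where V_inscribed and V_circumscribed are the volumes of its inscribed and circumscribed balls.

Volume scales as r^n, and r_in/r_out = 1/√117, giving (1/√117)^117 ≈ 1.02595e-121.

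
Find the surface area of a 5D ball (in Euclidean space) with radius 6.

S_5(6) = 2·π^(5/2)·(6)^4 / Γ(5/2) = 3456·π^2 ≈ 34109.4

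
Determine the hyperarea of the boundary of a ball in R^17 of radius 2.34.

S = n·V_n(r)/r = 17·V_17(2.34)/2.34 (volume-to-surface relation), giving 1.93671e+06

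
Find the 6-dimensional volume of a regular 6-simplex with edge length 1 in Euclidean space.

Volume = 1^6 · √(7/2^6) / 6! ≈ 0.000459332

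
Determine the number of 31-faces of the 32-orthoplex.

An n-cross-polytope has 2^(k+1)·C(n,k+1) k-faces. Here 2^32·C(32,32) = 4294967296·1 = 4294967296.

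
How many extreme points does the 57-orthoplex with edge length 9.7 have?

Number of vertices = 2n = 114.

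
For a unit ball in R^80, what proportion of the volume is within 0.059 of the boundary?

V(inner)/V(outer) = ((1-0.059)/1)^80 ≈ 0.007712, so the shell fraction is 0.992288.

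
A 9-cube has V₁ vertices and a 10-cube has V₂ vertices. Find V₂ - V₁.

V₁ = 2^9 = 512. V₂ = 2^10 = 1024. V₂ - V₁ = 512.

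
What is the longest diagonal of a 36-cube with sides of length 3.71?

d = √(3.71² + 3.71² + ... + 3.71²) [36 terms] = √(36·3.71²) = 3.71√36 = 22.26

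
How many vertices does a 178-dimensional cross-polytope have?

The vertices are ±e_1, ..., ±e_178, so there are 2·178 = 356.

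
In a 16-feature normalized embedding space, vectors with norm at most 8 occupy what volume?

V_16(8) = π^(16/2) · (8)^16 / Γ(16/2 + 1) = 2199023255552·π^8/315 ≈ 6.62397e+13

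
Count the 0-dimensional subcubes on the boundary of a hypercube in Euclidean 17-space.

f_0(17-cube) = (17 choose 0) · 2^17 = 131072.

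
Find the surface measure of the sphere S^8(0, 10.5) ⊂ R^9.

S_9(10.5) = 2·π^(9/2)·(10.5)^8 / Γ(9/2) = 1801088541·π^4/40 ≈ 4.38606e+09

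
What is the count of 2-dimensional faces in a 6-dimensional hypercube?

An n-cube has C(n,k)·2^(n-k) k-faces. Here C(6,2)·2^4 = 15·16 = 240.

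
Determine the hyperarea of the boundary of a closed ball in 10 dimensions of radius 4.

|∂B_10(4)| = 65536·π^5/3 ≈ 6.6851e+06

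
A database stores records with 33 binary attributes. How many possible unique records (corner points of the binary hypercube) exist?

An n-cube has 2^n vertices; for n = 33 that is 2^33 = 8589934592.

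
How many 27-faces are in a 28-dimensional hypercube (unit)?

An n-cube has C(n,k)·2^(n-k) k-faces. Here C(28,27)·2^1 = 28·2 = 56.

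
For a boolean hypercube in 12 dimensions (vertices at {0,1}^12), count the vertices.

Number of vertices = 2^12 = 4096.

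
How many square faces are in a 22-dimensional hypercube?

An n-cube has C(n,k)·2^(n-k) k-faces. Here C(22,2)·2^20 = 231·1048576 = 242221056.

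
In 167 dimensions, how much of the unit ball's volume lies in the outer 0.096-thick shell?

Shell fraction = 1 - (1-0.096)^167 ≈ 0.9999999521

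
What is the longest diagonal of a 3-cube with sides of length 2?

d = √(2² + 2² + ... + 2²) [3 terms] = √(3·2²) = 2√3 ≈ 3.4641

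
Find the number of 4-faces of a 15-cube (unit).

f_4(15-cube) = (15 choose 4) · 2^11 = 2795520.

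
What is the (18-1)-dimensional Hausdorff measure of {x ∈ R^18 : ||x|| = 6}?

The surface area of an n-ball is 2π^(n/2) r^(n-1) / Γ(n/2). For n=18, r=6: 29386561536·π^9/35 ≈ 2.50282e+13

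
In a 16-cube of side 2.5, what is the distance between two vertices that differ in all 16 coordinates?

||(2.5,2.5,...,2.5)|| = √(16)·2.5 = 10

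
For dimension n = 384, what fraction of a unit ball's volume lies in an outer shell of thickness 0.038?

1 - (1-0.038)^384 ≈ 0.9999996539 ≈ 99.999965%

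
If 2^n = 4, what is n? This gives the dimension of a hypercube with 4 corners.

2^n = 4 ⇒ n = log_2(4) = 2.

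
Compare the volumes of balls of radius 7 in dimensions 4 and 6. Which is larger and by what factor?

V_4(7) ≈ 11848.5, V_6(7) ≈ 607976. The 6-ball is larger by a factor of 51.31.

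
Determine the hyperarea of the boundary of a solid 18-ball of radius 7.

S = n·V_n(r)/r = 18·V_18(7)/7 (volume-to-surface relation), giving 33232930569601·π^9/2880 ≈ 3.43974e+14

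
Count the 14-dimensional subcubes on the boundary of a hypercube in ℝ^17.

f_14(17-cube) = (17 choose 14) · 2^3 = 5440.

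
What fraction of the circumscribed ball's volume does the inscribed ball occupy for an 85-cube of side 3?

The radii are 3/2 and 3√85/2, so the volume ratio is (1/√85)^85 = 85^{-85/2} ≈ 9.99299e-83.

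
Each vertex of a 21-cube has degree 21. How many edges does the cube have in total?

Number of 1-faces = C(21,1)·2^(21-1) = 21·1048576 = 22020096.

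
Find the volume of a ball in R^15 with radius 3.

The n-ball volume is π^(n/2)·r^n/Γ(n/2+1). With n=15, r=3: V = 45349632·π^7/25025 ≈ 5.47329e+06.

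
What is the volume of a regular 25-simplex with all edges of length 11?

V = (11^25 / 25!) · √((25+1) / 2^25) ≈ 0.0061487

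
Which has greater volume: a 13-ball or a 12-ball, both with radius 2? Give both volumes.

V_13(2) ≈ 7459.87. V_12(2) ≈ 5469.24. The 13-ball is larger.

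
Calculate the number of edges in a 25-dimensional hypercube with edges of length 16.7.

Number of 1-faces = C(25,1)·2^(25-1) = 25·16777216 = 419430400.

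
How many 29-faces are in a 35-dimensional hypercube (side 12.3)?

Number of 29-faces = C(35,29) · 2^(35-29) = 1623160 · 64 = 103882240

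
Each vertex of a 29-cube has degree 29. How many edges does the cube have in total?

Number of 1-faces = C(29,1)·2^(29-1) = 29·268435456 = 7784628224.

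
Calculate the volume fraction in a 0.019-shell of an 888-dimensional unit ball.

1 - (1-0.019)^888 ≈ 0.99999996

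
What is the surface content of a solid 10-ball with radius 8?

S_10(8) = 2·π^(10/2)·(8)^9 / Γ(10/2) = 33554432·π^5/3 ≈ 3.42277e+09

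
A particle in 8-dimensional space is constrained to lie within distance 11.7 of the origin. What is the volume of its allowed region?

The n-ball volume is π^(n/2)·r^n/Γ(n/2+1). With n=8, r=11.7: V ≈ 1.4252e+09.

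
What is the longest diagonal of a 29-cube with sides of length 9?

The space diagonal of an n-cube of side s is s√n. Here 9·√29 ≈ 48.4665.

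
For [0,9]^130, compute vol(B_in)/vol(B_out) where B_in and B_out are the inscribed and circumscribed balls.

V_in/V_out = n^(-n/2) = 130^(-130/2) ≈ 3.92358e-138.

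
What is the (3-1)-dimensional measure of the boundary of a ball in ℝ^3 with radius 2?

S = n·V_n(r)/r = 3·V_3(2)/2 (volume-to-surface relation), giving 4πr² = 4π·(2)² ≈ 50.2655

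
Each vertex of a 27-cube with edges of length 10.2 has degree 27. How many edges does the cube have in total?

The 27-cube has n·2^(n-1) = 27·2^26 = 27·67108864 = 1811939328 edges.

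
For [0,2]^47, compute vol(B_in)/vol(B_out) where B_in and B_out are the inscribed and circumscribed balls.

The radii are 2/2 and 2√47/2, so the volume ratio is (1/√47)^47 = 47^{-47/2} ≈ 5.07809e-40.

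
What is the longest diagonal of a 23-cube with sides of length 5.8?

||(5.8,5.8,...,5.8)|| = √(23)·5.8 ≈ 27.8158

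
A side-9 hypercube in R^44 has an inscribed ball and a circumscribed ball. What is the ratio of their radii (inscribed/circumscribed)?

For an n-cube of any side s, the inradius is s/2 and the circumradius is s√n/2, so the ratio is 1/√44 ≈ 0.150756.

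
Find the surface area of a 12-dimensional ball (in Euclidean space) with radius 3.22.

S = n·V_n(r)/r = 12·V_12(3.22)/3.22 (volume-to-surface relation), giving 6.18248e+06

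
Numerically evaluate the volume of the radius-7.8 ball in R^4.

V_4(7.8) = π^(4/2) · (7.8)^4 / Γ(4/2 + 1) ≈ 18266.2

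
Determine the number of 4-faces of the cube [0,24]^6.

f_4(6-cube) = (6 choose 4) · 2^2 = 60.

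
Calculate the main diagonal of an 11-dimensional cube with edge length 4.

The space diagonal of an n-cube of side s is s√n. Here 4·√11 ≈ 13.2665.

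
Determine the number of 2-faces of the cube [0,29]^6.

An n-cube has C(n,k)·2^(n-k) k-faces. Here C(6,2)·2^4 = 15·16 = 240.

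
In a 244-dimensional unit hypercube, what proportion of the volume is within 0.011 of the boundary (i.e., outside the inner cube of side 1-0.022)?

The inner cube has side 1-2·0.011 = 0.978 and volume (0.978)^244 ≈ 0.004392, so the shell holds 0.995608 of the volume.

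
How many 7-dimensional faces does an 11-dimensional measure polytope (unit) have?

Choose 7 of 11 axes to span the face (C(11,7) = 330 ways), then fix each of the remaining 4 coordinates at one of its two extreme values (2^4 = 16 ways): 330·16 = 5280.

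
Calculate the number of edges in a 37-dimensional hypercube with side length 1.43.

Number of 1-faces = C(37,1)·2^(37-1) = 37·68719476736 = 2542620639232.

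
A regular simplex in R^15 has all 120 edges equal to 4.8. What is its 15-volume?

V_15 = √(16) · 4.8^15 / (15! · 2^(15/2)) ≈ 0.000279546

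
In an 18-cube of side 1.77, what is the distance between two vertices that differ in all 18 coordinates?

The space diagonal of an n-cube of side s is s√n. Here 1.77·√18 ≈ 7.50947.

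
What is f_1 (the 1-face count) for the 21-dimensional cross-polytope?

f_1(21-orthoplex) = 2^2 · (21 choose 2) = 840.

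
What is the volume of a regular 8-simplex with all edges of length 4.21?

V_8 = √(9) · 4.21^8 / (8! · 2^(8/2)) ≈ 0.458921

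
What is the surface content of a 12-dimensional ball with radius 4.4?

The surface area of an n-ball is 2π^(n/2) r^(n-1) / Γ(n/2). For n=12, r=4.4: 1.91746e+08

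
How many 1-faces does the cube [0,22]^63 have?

An n-cube has n·2^(n-1) edges. With n = 63: 63·4611686018427387904 = 290536219160925437952.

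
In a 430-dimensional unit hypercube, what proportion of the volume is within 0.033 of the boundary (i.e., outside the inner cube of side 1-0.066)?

1 - (1 - 2·0.033)^430 = 1 - 0.934^430 ≈ 1 - 1.775e-13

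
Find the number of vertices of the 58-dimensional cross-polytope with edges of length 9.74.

The 58-dimensional cross-polytope has 2n = 2·58 = 116 vertices.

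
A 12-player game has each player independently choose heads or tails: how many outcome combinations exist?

Each vertex is a binary string of length 12, so there are 2^12 = 4096.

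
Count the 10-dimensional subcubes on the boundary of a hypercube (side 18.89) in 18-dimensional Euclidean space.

f_10(18-cube) = (18 choose 10) · 2^8 = 11202048.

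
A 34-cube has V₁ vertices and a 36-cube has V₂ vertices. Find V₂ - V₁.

V₁ = 2^34 = 17179869184. V₂ = 2^36 = 68719476736. V₂ - V₁ = 51539607552.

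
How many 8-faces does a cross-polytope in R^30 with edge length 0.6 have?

Each 8-face is the convex hull of 9 vertices, one chosen as ±e_i from each of 9 distinct axes: 2^9·C(30,9) = 7325260800.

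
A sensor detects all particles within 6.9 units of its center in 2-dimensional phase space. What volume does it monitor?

V_2(6.9) = π^(2/2) · (6.9)^2 / Γ(2/2 + 1) ≈ 149.571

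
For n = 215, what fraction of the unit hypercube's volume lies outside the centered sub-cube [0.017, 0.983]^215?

Shell fraction = 1 - (1-0.034)^215 ≈ 0.999411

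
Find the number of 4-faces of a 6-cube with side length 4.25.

f_4(6-cube) = (6 choose 4) · 2^2 = 60.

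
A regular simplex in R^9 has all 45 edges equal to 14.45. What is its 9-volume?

For a regular n-simplex with edge a, V = (a^n / n!)·√((n+1)/2^n). With a=14.45, n=9: V ≈ 10578.2.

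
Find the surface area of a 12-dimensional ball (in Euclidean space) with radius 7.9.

The surface area of an n-ball is 2π^(n/2) r^(n-1) / Γ(n/2). For n=12, r=7.9: 1.19852e+11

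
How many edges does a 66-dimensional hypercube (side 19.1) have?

Each of the 2^66 = 73786976294838206464 vertices has degree 66; total edges = 66·2^66/2 = 2434970217729660813312.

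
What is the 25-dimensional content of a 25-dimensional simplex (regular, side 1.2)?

V = (1.2^25 / 25!) · √((25+1) / 2^25) ≈ 5.41374e-27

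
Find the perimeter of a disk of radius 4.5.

The surface area of an n-ball is 2π^(n/2) r^(n-1) / Γ(n/2). For n=2, r=4.5: 2πr = 2π·4.5 ≈ 28.2743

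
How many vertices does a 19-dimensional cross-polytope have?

Number of vertices = 2n = 38.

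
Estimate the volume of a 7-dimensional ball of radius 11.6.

Volume = π^{7/2}·(11.6)^7/Γ(9/2) ≈ 1.33532e+08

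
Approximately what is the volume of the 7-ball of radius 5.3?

Volume = π^{7/2}·(5.3)^7/Γ(9/2) ≈ 555024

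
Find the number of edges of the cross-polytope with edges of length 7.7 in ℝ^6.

Each 1-face is the convex hull of 2 vertices, one chosen as ±e_i from each of 2 distinct axes: 2^2·C(6,2) = 60.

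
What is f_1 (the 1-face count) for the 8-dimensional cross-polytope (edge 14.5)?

Each 1-face is the convex hull of 2 vertices, one chosen as ±e_i from each of 2 distinct axes: 2^2·C(8,2) = 112.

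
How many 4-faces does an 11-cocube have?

Each 4-face is the convex hull of 5 vertices, one chosen as ±e_i from each of 5 distinct axes: 2^5·C(11,5) = 14784.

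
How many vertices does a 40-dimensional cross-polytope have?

The 40-dimensional cross-polytope has 2n = 2·40 = 80 vertices.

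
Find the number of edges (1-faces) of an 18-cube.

f_1(18-cube) = (18 choose 1) · 2^17 = 2359296.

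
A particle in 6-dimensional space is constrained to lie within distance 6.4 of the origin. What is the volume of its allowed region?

V_6(6.4) = π^(6/2) · (6.4)^6 / Γ(6/2 + 1) ≈ 355123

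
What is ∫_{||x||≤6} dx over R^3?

The n-ball volume is π^(n/2)·r^n/Γ(n/2+1). With n=3, r=6: V = 288·π ≈ 904.779.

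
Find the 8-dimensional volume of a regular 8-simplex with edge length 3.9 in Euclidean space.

V = (3.9^8 / 8!) · √((8+1) / 2^8) ≈ 0.248884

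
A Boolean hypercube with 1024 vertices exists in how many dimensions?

n = log_2(1024) = 10.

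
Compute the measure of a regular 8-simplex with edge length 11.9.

Volume = 11.9^8 · √(9/2^8) / 8! ≈ 1870.06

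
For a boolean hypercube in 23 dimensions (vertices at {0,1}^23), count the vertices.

The 23-cube has 2^23 = 8388608 vertices.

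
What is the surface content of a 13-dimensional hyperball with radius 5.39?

|∂B_13(5.39)| ≈ 7.11787e+09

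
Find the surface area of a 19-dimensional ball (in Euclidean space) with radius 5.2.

S_19(5.2) = 2·π^(19/2)·(5.2)^18 / Γ(19/2) ≈ 6.84543e+12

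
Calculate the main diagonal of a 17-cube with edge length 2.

||(2,2,...,2)|| = √(17)·2 ≈ 8.24621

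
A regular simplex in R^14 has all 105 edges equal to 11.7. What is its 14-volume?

V = (11.7^14 / 14!) · √((14+1) / 2^14) ≈ 312.629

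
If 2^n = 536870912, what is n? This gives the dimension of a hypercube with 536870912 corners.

Since 2^n = 536870912, we have n = 29.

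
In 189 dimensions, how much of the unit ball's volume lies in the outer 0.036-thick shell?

1 - (1-0.036)^189 ≈ 0.999022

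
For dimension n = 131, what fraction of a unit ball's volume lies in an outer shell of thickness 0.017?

1 - (1-0.017)^131 ≈ 0.894194 ≈ 89.42%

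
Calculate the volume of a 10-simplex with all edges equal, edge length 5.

Volume = 5^10 · √(11/2^10) / 10! ≈ 0.278922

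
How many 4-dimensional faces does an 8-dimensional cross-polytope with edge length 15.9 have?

An n-cross-polytope has 2^(k+1)·C(n,k+1) k-faces. Here 2^5·C(8,5) = 32·56 = 1792.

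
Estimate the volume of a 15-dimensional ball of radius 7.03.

The n-ball volume is π^(n/2)·r^n/Γ(n/2+1). With n=15, r=7.03: V ≈ 1.9309e+12.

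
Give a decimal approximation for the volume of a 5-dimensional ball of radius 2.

Volume = π^{5/2}·(2)^5/Γ(7/2) = 256·π^2/15 ≈ 168.441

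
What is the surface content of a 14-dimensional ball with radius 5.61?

|∂B_14(5.61)| ≈ 4.57366e+10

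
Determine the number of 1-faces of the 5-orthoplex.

An n-cross-polytope has 2^(k+1)·C(n,k+1) k-faces. Here 2^2·C(5,2) = 4·10 = 40.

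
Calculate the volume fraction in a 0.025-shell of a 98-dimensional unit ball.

Shell fraction = 1 - (1-0.025)^98 ≈ 0.916353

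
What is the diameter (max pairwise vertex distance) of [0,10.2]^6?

The space diagonal of an n-cube of side s is s√n. Here 10.2·√6 ≈ 24.9848.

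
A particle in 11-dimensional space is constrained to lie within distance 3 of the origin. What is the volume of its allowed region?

The n-ball volume is π^(n/2)·r^n/Γ(n/2+1). With n=11, r=3: V = 419904·π^5/385 ≈ 333763.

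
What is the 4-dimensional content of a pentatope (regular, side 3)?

Volume = 3^4 · √(5/2^4) / 4! ≈ 1.88668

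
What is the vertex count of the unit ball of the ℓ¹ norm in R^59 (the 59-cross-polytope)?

An n-cross-polytope has 2n vertices; here n = 59, giving 118.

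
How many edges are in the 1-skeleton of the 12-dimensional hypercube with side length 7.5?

Each of the 2^12 = 4096 vertices has degree 12; total edges = 12·2^12/2 = 24576.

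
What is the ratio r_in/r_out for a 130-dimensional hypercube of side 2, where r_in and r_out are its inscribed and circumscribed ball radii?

For an n-cube of any side s, the inradius is s/2 and the circumradius is s√n/2, so the ratio is 1/√130 ≈ 0.0877058.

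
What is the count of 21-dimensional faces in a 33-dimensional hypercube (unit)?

Choose 21 of 33 axes to span the face (C(33,21) = 354817320 ways), then fix each of the remaining 12 coordinates at one of its two extreme values (2^12 = 4096 ways): 354817320·4096 = 1453331742720.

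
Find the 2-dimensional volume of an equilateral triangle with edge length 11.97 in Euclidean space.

Area = (√3/4) · 11.97² = 62.0424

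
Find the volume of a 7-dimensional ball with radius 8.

V_7(8) = π^(7/2) · (8)^7 / Γ(7/2 + 1) = 33554432·π^3/105 ≈ 9.90855e+06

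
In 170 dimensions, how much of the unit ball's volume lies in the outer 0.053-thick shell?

Shell fraction = 1 - (1-0.053)^170 ≈ 0.999905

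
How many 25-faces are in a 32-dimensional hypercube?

Choose 25 of 32 axes to span the face (C(32,25) = 3365856 ways), then fix each of the remaining 7 coordinates at one of its two extreme values (2^7 = 128 ways): 3365856·128 = 430829568.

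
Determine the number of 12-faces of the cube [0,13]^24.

An n-cube has C(n,k)·2^(n-k) k-faces. Here C(24,12)·2^12 = 2704156·4096 = 11076222976.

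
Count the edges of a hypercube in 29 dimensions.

The 29-cube has n·2^(n-1) = 29·2^28 = 29·268435456 = 7784628224 edges.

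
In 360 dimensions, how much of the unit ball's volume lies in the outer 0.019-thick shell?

1 - (1-0.019)^360 ≈ 0.998998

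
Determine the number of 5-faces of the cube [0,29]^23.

An n-cube has C(n,k)·2^(n-k) k-faces. Here C(23,5)·2^18 = 33649·262144 = 8820883456.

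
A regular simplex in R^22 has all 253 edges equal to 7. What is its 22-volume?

V_22 = √(23) · 7^22 / (22! · 2^(22/2)) ≈ 8.14562e-06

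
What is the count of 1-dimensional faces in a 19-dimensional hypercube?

An n-cube has C(n,k)·2^(n-k) k-faces. Here C(19,1)·2^18 = 19·262144 = 4980736.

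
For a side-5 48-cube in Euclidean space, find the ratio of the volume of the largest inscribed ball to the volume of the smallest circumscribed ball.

V_in / V_out = (r_in/r_out)^48 = (1/√48)^48 = 48^(-48/2) ≈ 4.469e-41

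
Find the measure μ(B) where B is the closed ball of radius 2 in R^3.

V_3(2) = π^(3/2) · (2)^3 / Γ(3/2 + 1) = 32·π/3 ≈ 33.5103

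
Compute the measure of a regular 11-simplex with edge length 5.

For a regular n-simplex with edge a, V = (a^n / n!)·√((n+1)/2^n). With a=5, n=11: V ≈ 0.0936354.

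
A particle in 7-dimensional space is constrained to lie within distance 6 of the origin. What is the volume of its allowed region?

Volume = π^{7/2}·(6)^7/Γ(9/2) = 1492992·π^3/35 ≈ 1.32263e+06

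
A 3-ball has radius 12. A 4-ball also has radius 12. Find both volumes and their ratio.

V_3(12) ≈ 7238.23. V_4(12) ≈ 102328. Ratio V_3/V_4 ≈ 0.07074.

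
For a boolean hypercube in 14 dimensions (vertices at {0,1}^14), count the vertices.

Each vertex is a binary string of length 14, so there are 2^14 = 16384.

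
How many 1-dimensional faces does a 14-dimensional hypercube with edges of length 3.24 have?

Choose 1 of 14 axes to span the face (C(14,1) = 14 ways), then fix each of the remaining 13 coordinates at one of its two extreme values (2^13 = 8192 ways): 14·8192 = 114688.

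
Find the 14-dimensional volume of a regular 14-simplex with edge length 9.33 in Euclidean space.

V = (9.33^14 / 14!) · √((14+1) / 2^14) ≈ 13.1453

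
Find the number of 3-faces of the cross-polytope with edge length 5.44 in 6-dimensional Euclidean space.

f_3(6-orthoplex) = 2^4 · (6 choose 4) = 240.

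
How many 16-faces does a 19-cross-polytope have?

Number of 16-faces = 2^(16+1) · C(19,16+1) = 131072 · 171 = 22413312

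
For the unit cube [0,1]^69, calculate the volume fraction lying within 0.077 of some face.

Shell fraction = 1 - (1-0.154)^69 ≈ 0.99999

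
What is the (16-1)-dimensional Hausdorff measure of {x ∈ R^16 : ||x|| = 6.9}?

S_16(6.9) = 2·π^(16/2)·(6.9)^15 / Γ(16/2) ≈ 1.44057e+13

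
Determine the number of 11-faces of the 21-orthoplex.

f_11(21-orthoplex) = 2^12 · (21 choose 12) = 1203937280.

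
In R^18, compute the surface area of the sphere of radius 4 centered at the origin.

The surface area of an n-ball is 2π^(n/2) r^(n-1) / Γ(n/2). For n=18, r=4: 268435456·π^9/315 ≈ 2.54026e+10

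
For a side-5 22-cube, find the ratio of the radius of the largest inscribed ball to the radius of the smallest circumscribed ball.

For an n-cube of any side s, the inradius is s/2 and the circumradius is s√n/2, so the ratio is 1/√22 ≈ 0.213201.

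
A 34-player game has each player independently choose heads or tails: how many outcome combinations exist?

Number of vertices = 2^34 = 17179869184.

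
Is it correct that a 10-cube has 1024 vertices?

True. The 10-cube has 2^10 = 1024 vertices.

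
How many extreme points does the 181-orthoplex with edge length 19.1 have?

The 181-dimensional cross-polytope has 2n = 2·181 = 362 vertices.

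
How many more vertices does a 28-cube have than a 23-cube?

The 28-cube has 2^28 = 268435456 vertices. The 23-cube has 2^23 = 8388608 vertices. Difference: 268435456 - 8388608 = 260046848.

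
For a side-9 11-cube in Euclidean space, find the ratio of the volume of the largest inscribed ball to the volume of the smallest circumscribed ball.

V_in/V_out = n^(-n/2) = 11^(-11/2) ≈ 1.87215e-06.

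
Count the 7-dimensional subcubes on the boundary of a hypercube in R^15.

Choose 7 of 15 axes to span the face (C(15,7) = 6435 ways), then fix each of the remaining 8 coordinates at one of its two extreme values (2^8 = 256 ways): 6435·256 = 1647360.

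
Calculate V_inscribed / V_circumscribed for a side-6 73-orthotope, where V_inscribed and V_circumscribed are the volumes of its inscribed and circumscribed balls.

Volume scales as r^n, and r_in/r_out = 1/√73, giving (1/√73)^73 ≈ 9.74351e-69.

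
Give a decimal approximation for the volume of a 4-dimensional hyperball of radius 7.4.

Volume = π^{4/2}·(7.4)^4/Γ(3) ≈ 14797.8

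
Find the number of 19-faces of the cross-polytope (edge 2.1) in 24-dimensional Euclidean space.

An n-cross-polytope has 2^(k+1)·C(n,k+1) k-faces. Here 2^20·C(24,20) = 1048576·10626 = 11142168576.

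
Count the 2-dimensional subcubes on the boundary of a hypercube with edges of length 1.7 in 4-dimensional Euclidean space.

An n-cube has C(n,k)·2^(n-k) k-faces. Here C(4,2)·2^2 = 6·4 = 24.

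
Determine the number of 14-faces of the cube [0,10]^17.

Number of 14-faces = C(17,14) · 2^(17-14) = 680 · 8 = 5440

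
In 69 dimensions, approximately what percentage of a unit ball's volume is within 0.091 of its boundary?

1 - (1-0.091)^69 ≈ 0.998617 ≈ 99.86%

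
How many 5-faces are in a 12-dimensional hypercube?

Choose 5 of 12 axes to span the face (C(12,5) = 792 ways), then fix each of the remaining 7 coordinates at one of its two extreme values (2^7 = 128 ways): 792·128 = 101376.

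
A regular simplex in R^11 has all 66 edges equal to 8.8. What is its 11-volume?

Volume = 8.8^11 · √(12/2^11) / 11! ≈ 46.998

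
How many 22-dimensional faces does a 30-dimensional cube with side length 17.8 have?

Number of 22-faces = C(30,22) · 2^(30-22) = 5852925 · 256 = 1498348800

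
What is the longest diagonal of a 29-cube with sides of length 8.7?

The space diagonal of an n-cube of side s is s√n. Here 8.7·√29 ≈ 46.8509.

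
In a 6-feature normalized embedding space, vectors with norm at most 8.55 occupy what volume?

The n-ball volume is π^(n/2)·r^n/Γ(n/2+1). With n=6, r=8.55: V ≈ 2.01881e+06.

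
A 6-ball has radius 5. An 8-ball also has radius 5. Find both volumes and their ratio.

V_6(5) ≈ 80745.5. V_8(5) ≈ 1.58543e+06. Ratio V_6/V_8 ≈ 0.05093.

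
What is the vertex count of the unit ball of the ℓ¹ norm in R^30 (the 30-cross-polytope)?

An n-cross-polytope has 2n vertices; here n = 30, giving 60.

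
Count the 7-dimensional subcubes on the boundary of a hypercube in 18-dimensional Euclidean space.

Choose 7 of 18 axes to span the face (C(18,7) = 31824 ways), then fix each of the remaining 11 coordinates at one of its two extreme values (2^11 = 2048 ways): 31824·2048 = 65175552.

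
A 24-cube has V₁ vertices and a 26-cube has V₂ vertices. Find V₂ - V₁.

V₁ = 2^24 = 16777216. V₂ = 2^26 = 67108864. V₂ - V₁ = 50331648.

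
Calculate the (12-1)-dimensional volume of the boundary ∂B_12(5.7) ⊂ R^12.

The surface area of an n-ball is 2π^(n/2) r^(n-1) / Γ(n/2). For n=12, r=5.7: 3.30652e+09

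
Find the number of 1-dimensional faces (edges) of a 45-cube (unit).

Each of the 2^45 = 35184372088832 vertices has degree 45; total edges = 45·2^45/2 = 791648371998720.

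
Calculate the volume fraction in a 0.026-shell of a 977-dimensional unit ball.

Shell fraction = 1 - (1-0.026)^977 ≈ 1 - 6.639e-12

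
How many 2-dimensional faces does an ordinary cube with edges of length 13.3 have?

Number of 2-faces = C(3,2) · 2^(3-2) = 3 · 2 = 6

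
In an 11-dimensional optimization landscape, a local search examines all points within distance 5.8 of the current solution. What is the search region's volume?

V_11(5.8) = π^(11/2) · (5.8)^11 / Γ(11/2 + 1) ≈ 4.70774e+08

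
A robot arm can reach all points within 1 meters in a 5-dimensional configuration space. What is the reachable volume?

V = 8·π^2/15 ≈ 5.26379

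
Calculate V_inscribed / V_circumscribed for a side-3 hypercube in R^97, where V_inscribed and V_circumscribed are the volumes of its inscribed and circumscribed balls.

V_in/V_out = n^(-n/2) = 97^(-97/2) ≈ 4.38098e-97.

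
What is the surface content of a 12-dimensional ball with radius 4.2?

|∂B_12(4.2)| ≈ 1.14945e+08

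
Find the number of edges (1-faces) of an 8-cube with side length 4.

f_1(8-cube) = (8 choose 1) · 2^7 = 1024.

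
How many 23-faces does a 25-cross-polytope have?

Number of 23-faces = 2^(23+1) · C(25,23+1) = 16777216 · 25 = 419430400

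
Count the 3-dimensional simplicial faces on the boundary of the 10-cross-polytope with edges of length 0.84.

Each 3-face is the convex hull of 4 vertices, one chosen as ±e_i from each of 4 distinct axes: 2^4·C(10,4) = 3360.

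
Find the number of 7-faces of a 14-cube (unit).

Number of 7-faces = C(14,7) · 2^(14-7) = 3432 · 128 = 439296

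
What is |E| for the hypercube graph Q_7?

An n-cube has n·2^(n-1) edges. With n = 7: 7·64 = 448.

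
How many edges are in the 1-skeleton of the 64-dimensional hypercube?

Each of the 2^64 = 18446744073709551616 vertices has degree 64; total edges = 64·2^64/2 = 590295810358705651712.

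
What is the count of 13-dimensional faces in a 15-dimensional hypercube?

Number of 13-faces = C(15,13) · 2^(15-13) = 105 · 4 = 420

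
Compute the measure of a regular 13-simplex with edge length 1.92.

Volume = 1.92^13 · √(14/2^13) / 13! ≈ 3.19893e-08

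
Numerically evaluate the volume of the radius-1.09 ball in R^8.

The n-ball volume is π^(n/2)·r^n/Γ(n/2+1). With n=8, r=1.09: V ≈ 8.08724.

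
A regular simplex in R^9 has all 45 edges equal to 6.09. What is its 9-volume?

Volume = 6.09^9 · √(10/2^9) / 9! ≈ 4.4377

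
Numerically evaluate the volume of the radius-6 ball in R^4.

V = 648·π^2 ≈ 6395.5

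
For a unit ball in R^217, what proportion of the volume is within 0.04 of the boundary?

V(inner)/V(outer) = ((1-0.04)/1)^217 ≈ 0.0001422, so the shell fraction is 0.999858.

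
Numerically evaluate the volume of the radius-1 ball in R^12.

V_12(1) = π^(12/2) · (1)^12 / Γ(12/2 + 1) = π^6/720 ≈ 1.33526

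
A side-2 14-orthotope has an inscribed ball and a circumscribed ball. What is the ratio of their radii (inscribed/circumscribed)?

r_in = 2/2 (half the side); r_out = 2√14/2 (half the diagonal). Ratio = 1/√14 ≈ 0.267261.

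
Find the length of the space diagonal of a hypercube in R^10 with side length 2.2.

The space diagonal of an n-cube of side s is s√n. Here 2.2·√10 ≈ 6.95701.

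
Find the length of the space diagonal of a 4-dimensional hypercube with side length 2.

d = √(2² + 2² + ... + 2²) [4 terms] = √(4·2²) = 2√4 = 4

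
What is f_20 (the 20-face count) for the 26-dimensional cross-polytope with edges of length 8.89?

f_20(26-orthoplex) = 2^21 · (26 choose 21) = 137950658560.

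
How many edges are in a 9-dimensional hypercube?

Choose 1 of 9 axes to span the face (C(9,1) = 9 ways), then fix each of the remaining 8 coordinates at one of its two extreme values (2^8 = 256 ways): 9·256 = 2304.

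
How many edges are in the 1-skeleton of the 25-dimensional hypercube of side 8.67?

Number of 1-faces = C(25,1)·2^(25-1) = 25·16777216 = 419430400.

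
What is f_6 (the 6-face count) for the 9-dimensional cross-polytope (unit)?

An n-cross-polytope has 2^(k+1)·C(n,k+1) k-faces. Here 2^7·C(9,7) = 128·36 = 4608.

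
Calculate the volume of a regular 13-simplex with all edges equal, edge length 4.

For a regular n-simplex with edge a, V = (a^n / n!)·√((n+1)/2^n). With a=4, n=13: V ≈ 0.000445521.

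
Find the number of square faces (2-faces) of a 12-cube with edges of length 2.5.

An n-cube has C(n,k)·2^(n-k) k-faces. Here C(12,2)·2^10 = 66·1024 = 67584.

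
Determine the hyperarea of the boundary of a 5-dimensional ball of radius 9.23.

S = n·V_n(r)/r = 5·V_5(9.23)/9.23 (volume-to-surface relation), giving 191018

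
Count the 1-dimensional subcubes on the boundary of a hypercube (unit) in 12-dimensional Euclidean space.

Choose 1 of 12 axes to span the face (C(12,1) = 12 ways), then fix each of the remaining 11 coordinates at one of its two extreme values (2^11 = 2048 ways): 12·2048 = 24576.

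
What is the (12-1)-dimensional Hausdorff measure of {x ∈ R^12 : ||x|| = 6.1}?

|∂B_12(6.1)| ≈ 6.9723e+09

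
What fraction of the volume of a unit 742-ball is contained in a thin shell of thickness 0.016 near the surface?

1 - (1-0.016)^742 ≈ 0.999994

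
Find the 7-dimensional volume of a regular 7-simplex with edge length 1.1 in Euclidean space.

For a regular n-simplex with edge a, V = (a^n / n!)·√((n+1)/2^n). With a=1.1, n=7: V ≈ 9.66626e-05.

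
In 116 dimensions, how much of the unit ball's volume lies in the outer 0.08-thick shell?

Shell fraction = 1 - (1-0.08)^116 ≈ 0.999937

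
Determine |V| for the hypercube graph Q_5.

Number of vertices = 2^5 = 32.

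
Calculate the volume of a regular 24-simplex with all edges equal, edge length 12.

Volume = 12^24 · √(25/2^24) / 24! ≈ 0.156406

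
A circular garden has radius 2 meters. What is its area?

The n-ball volume is π^(n/2)·r^n/Γ(n/2+1). With n=2, r=2: V = 4·π ≈ 12.5664.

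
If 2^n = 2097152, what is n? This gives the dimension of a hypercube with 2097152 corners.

Since 2^n = 2097152, we have n = 21.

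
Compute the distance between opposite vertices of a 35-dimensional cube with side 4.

Diagonal = √35 · 4 ≈ 23.6643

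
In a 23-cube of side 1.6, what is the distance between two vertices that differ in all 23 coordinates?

d = √(1.6² + 1.6² + ... + 1.6²) [23 terms] = √(23·1.6²) = 1.6√23 ≈ 7.67333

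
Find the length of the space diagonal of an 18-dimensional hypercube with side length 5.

||(5,5,...,5)|| = √(18)·5 ≈ 21.2132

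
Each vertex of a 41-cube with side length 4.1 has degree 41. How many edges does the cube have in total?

An n-cube has n·2^(n-1) edges. With n = 41: 41·1099511627776 = 45079976738816.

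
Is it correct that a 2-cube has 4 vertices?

True. The 2-cube has 2^2 = 4 vertices.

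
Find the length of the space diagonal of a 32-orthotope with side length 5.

The space diagonal of an n-cube of side s is s√n. Here 5·√32 ≈ 28.2843.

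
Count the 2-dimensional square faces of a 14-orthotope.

Number of 2-faces = C(14,2) · 2^(14-2) = 91 · 4096 = 372736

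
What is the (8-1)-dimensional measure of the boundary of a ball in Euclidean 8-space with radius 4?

S = n·V_n(r)/r = 8·V_8(4)/4 (volume-to-surface relation), giving 16384·π^4/3 ≈ 531984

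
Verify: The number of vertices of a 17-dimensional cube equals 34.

False. The 17-cube has 2^17 = 131072 vertices.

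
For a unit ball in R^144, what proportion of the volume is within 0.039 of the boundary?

V(inner)/V(outer) = ((1-0.039)/1)^144 ≈ 0.003252, so the shell fraction is 0.996748.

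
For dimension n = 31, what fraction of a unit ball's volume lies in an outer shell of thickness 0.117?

1 - (1-0.117)^31 ≈ 0.978876 ≈ 97.89%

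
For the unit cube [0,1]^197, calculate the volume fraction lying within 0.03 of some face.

Shell fraction = 1 - (1-0.06)^197 ≈ 0.999995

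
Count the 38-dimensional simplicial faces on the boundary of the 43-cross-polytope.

f_38(43-orthoplex) = 2^39 · (43 choose 39) = 67845364991918080.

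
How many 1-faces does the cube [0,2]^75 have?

The 75-cube has n·2^(n-1) = 75·2^74 = 75·18889465931478580854784 = 1416709944860893564108800 edges.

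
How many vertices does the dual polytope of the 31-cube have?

The 31-dimensional cross-polytope has 2n = 2·31 = 62 vertices.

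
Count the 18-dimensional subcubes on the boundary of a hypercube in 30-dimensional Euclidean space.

Number of 18-faces = C(30,18) · 2^(30-18) = 86493225 · 4096 = 354276249600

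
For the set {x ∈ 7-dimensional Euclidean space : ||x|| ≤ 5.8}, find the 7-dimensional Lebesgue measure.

The n-ball volume is π^(n/2)·r^n/Γ(n/2+1). With n=7, r=5.8: V ≈ 1.04322e+06.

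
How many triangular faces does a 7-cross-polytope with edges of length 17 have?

An n-cross-polytope has 2^(k+1)·C(n,k+1) k-faces. Here 2^3·C(7,3) = 8·35 = 280.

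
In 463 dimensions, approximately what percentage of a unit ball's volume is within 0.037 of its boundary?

1 - (1-0.037)^463 ≈ 0.9999999738 ≈ 99.999997%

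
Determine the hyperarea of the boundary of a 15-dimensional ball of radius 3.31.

S = n·V_n(r)/r = 15·V_15(3.31)/3.31 (volume-to-surface relation), giving 1.08421e+08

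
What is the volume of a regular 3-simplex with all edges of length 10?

Volume = (√2/12) · 10³ = 117.851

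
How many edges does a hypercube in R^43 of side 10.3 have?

Number of 1-faces = C(43,1)·2^(43-1) = 43·4398046511104 = 189115999977472.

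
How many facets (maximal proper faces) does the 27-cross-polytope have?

An n-cross-polytope has 2^(k+1)·C(n,k+1) k-faces. Here 2^27·C(27,27) = 134217728·1 = 134217728.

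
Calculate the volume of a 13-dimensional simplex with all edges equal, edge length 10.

Volume = 10^13 · √(14/2^13) / 13! ≈ 66.3879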